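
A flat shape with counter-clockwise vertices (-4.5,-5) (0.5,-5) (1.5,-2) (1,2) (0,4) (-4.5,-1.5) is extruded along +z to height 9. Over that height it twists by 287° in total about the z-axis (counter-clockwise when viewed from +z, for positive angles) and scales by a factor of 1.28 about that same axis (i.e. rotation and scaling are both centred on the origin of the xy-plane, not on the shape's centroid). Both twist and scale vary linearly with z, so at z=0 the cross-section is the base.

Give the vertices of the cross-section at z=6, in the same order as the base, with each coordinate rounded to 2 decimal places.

t = z/height = 6/9 = 0.666667
s = 1 + (scale-1)·z/height = 1 + (1.28-1)·6/9 = 1.186667
θ = twist·z/height = 287°·6/9 = 191.3333° = 3.339397 rad
cos θ = -0.980500, sin θ = -0.196517 (intermediates below are computed at full precision and shown rounded to 5 d.p.)
v1: (-4.5,-5) → rotate → (3.42967,5.78683) → ×s → (4.06987,6.86703) → (4.07,6.87)
v2: (0.5,-5) → rotate → (-1.47283,4.80424) → ×s → (-1.74776,5.70104) → (-1.75,5.70)
v3: (1.5,-2) → rotate → (-1.86378,1.66623) → ×s → (-2.21169,1.97725) → (-2.21,1.98)
v4: (1,2) → rotate → (-0.58747,-2.15752) → ×s → (-0.69713,-2.56025) → (-0.70,-2.56)
v5: (0,4) → rotate → (0.78607,-3.92200) → ×s → (0.93280,-4.65411) → (0.93,-4.65)
v6: (-4.5,-1.5) → rotate → (4.11748,2.35508) → ×s → (4.88607,2.79469) → (4.89,2.79)

Cross-section at z=6: (4.07,6.87) (-1.75,5.70) (-2.21,1.98) (-0.70,-2.56) (0.93,-4.65) (4.89,2.79)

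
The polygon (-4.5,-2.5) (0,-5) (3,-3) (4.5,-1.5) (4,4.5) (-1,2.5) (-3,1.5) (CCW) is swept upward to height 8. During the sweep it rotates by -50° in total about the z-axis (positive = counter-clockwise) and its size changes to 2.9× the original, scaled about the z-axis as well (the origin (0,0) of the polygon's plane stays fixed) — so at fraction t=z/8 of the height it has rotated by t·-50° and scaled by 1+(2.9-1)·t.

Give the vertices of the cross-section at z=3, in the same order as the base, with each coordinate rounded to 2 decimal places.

t = z/height = 3/8 = 0.375
s = 1 + (scale-1)·z/height = 1 + (2.9-1)·3/8 = 1.712500
θ = twist·z/height = -50°·3/8 = -18.7500° = -0.327249 rad
cos θ = 0.946930, sin θ = -0.321439 (intermediates below are computed at full precision and shown rounded to 5 d.p.)
v1: (-4.5,-2.5) → rotate → (-5.06478,-0.92085) → ×s → (-8.67344,-1.57695) → (-8.67,-1.58)
v2: (0,-5) → rotate → (-1.60720,-4.73465) → ×s → (-2.75233,-8.10809) → (-2.75,-8.11)
v3: (3,-3) → rotate → (1.87647,-3.80511) → ×s → (3.21346,-6.51625) → (3.21,-6.52)
v4: (4.5,-1.5) → rotate → (3.77903,-2.86687) → ×s → (6.47158,-4.90952) → (6.47,-4.91)
v5: (4,4.5) → rotate → (5.23420,2.97543) → ×s → (8.96356,5.09542) → (8.96,5.10)
v6: (-1,2.5) → rotate → (-0.14333,2.68876) → ×s → (-0.24546,4.60451) → (-0.25,4.60)
v7: (-3,1.5) → rotate → (-2.35863,2.38471) → ×s → (-4.03916,4.08382) → (-4.04,4.08)

Cross-section at z=3: (-8.67,-1.58) (-2.75,-8.11) (3.21,-6.52) (6.47,-4.91) (8.96,5.10) (-0.25,4.60) (-4.04,4.08)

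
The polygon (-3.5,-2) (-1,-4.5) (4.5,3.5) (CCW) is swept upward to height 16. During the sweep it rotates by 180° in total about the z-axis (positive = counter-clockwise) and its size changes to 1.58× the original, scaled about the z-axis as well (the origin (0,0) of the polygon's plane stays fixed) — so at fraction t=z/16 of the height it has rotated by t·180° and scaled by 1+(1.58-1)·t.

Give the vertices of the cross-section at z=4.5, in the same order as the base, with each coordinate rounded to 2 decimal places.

Cross-section at z=4.5: (-0.78,-4.62) (3.31,-4.22) (0.17,6.63)

t = z/height = 4.5/16 = 0.28125
s = 1 + (scale-1)·z/height = 1 + (1.58-1)·4.5/16 = 1.163125
θ = twist·z/height = 180°·4.5/16 = 50.6250° = 0.883573 rad
cos θ = 0.634393, sin θ = 0.773010 (intermediates below are computed at full precision and shown rounded to 5 d.p.)
v1: (-3.5,-2) → rotate → (-0.67436,-3.97432) → ×s → (-0.78436,-4.62263) → (-0.78,-4.62)
v2: (-1,-4.5) → rotate → (2.84415,-3.62778) → ×s → (3.30811,-4.21956) → (3.31,-4.22)
v3: (4.5,3.5) → rotate → (0.14923,5.69892) → ×s → (0.17358,6.62856) → (0.17,6.63)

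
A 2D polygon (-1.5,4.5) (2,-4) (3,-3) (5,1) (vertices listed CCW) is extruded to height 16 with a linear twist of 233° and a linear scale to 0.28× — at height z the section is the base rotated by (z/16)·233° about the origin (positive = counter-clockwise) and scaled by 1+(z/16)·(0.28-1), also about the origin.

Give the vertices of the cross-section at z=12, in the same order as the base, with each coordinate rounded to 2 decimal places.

Cross-section at z=12: (0.50,-2.12) (-0.75,1.92) (-1.25,1.50) (-2.33,-0.25)

t = z/height = 12/16 = 0.75
s = 1 + (scale-1)·z/height = 1 + (0.28-1)·12/16 = 0.460000
θ = twist·z/height = 233°·12/16 = 174.7500° = 3.049963 rad
cos θ = -0.995805, sin θ = 0.091502 (intermediates below are computed at full precision and shown rounded to 5 d.p.)
v1: (-1.5,4.5) → rotate → (1.08195,-4.61837) → ×s → (0.49770,-2.12445) → (0.50,-2.12)
v2: (2,-4) → rotate → (-1.62560,4.16622) → ×s → (-0.74778,1.91646) → (-0.75,1.92)
v3: (3,-3) → rotate → (-2.71291,3.26192) → ×s → (-1.24794,1.50048) → (-1.25,1.50)
v4: (5,1) → rotate → (-5.07053,-0.53830) → ×s → (-2.33244,-0.24762) → (-2.33,-0.25)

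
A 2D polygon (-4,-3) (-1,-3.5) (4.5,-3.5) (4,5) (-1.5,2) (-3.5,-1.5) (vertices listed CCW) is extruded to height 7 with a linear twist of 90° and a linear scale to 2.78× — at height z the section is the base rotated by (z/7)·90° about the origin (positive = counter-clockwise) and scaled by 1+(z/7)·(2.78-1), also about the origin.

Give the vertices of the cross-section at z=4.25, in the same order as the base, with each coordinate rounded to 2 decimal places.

Cross-section at z=4.25: (0.27,-10.40) (4.74,-5.91) (11.36,3.42) (-3.67,12.81) (-5.20,-0.14) (-1.67,-7.75)

t = z/height = 4.25/7 = 0.607143
s = 1 + (scale-1)·z/height = 1 + (2.78-1)·4.25/7 = 2.080714
θ = twist·z/height = 90°·4.25/7 = 54.6429° = 0.953698 rad
cos θ = 0.578671, sin θ = 0.815561 (intermediates below are computed at full precision and shown rounded to 5 d.p.)
v1: (-4,-3) → rotate → (0.13200,-4.99826) → ×s → (0.27465,-10.39995) → (0.27,-10.40)
v2: (-1,-3.5) → rotate → (2.27579,-2.84091) → ×s → (4.73527,-5.91112) → (4.74,-5.91)
v3: (4.5,-3.5) → rotate → (5.45848,1.64467) → ×s → (11.35755,3.42210) → (11.36,3.42)
v4: (4,5) → rotate → (-1.76312,6.15560) → ×s → (-3.66855,12.80804) → (-3.67,12.81)
v5: (-1.5,2) → rotate → (-2.49913,-0.06600) → ×s → (-5.19997,-0.13732) → (-5.20,-0.14)
v6: (-3.5,-1.5) → rotate → (-0.80201,-3.72247) → ×s → (-1.66875,-7.74540) → (-1.67,-7.75)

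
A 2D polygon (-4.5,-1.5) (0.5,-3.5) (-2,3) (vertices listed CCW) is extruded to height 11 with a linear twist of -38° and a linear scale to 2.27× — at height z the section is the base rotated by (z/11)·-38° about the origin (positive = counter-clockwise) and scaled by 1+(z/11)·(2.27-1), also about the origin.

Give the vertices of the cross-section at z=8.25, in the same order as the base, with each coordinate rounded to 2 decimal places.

Cross-section at z=8.25: (-9.12,1.62) (-2.40,-6.47) (-0.64,7.01)

t = z/height = 8.25/11 = 0.75
s = 1 + (scale-1)·z/height = 1 + (2.27-1)·8.25/11 = 1.952500
θ = twist·z/height = -38°·8.25/11 = -28.5000° = -0.497419 rad
cos θ = 0.878817, sin θ = -0.477159 (intermediates below are computed at full precision and shown rounded to 5 d.p.)
v1: (-4.5,-1.5) → rotate → (-4.67042,0.82899) → ×s → (-9.11899,1.61860) → (-9.12,1.62)
v2: (0.5,-3.5) → rotate → (-1.23065,-3.31444) → ×s → (-2.40284,-6.47144) → (-2.40,-6.47)
v3: (-2,3) → rotate → (-0.32616,3.59077) → ×s → (-0.63682,7.01098) → (-0.64,7.01)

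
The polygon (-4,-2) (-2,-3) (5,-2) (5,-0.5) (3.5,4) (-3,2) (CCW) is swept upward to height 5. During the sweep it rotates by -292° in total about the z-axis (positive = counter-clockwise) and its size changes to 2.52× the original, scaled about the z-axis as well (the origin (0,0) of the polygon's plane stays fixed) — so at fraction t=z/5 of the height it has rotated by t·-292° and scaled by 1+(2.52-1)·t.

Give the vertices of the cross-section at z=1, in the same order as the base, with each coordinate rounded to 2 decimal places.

Cross-section at z=1: (-4.95,3.08) (-4.70,0.17) (1.20,-6.92) (2.86,-5.89) (6.83,-1.15) (0.17,4.70)

t = z/height = 1/5 = 0.2
s = 1 + (scale-1)·z/height = 1 + (2.52-1)·1/5 = 1.304000
θ = twist·z/height = -292°·1/5 = -58.4000° = -1.019272 rad
cos θ = 0.523986, sin θ = -0.851727 (intermediates below are computed at full precision and shown rounded to 5 d.p.)
v1: (-4,-2) → rotate → (-3.79940,2.35894) → ×s → (-4.95441,3.07605) → (-4.95,3.08)
v2: (-2,-3) → rotate → (-3.60315,0.13150) → ×s → (-4.69851,0.17147) → (-4.70,0.17)
v3: (5,-2) → rotate → (0.91648,-5.30661) → ×s → (1.19508,-6.91981) → (1.20,-6.92)
v4: (5,-0.5) → rotate → (2.19407,-4.52063) → ×s → (2.86106,-5.89490) → (2.86,-5.89)
v5: (3.5,4) → rotate → (5.24086,-0.88510) → ×s → (6.83408,-1.15417) → (6.83,-1.15)
v6: (-3,2) → rotate → (0.13150,3.60315) → ×s → (0.17147,4.69851) → (0.17,4.70)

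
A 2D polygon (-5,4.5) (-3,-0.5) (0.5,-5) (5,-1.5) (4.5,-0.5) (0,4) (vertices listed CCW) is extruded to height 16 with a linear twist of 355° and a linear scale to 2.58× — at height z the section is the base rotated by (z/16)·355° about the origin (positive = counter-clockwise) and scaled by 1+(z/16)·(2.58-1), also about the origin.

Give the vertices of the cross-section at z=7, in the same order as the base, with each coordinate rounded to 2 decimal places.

Cross-section at z=7: (4.50,-10.45) (4.96,-1.35) (2.76,8.04) (-6.62,5.84) (-6.56,3.95) (-2.83,-6.15)

t = z/height = 7/16 = 0.4375
s = 1 + (scale-1)·z/height = 1 + (2.58-1)·7/16 = 1.691250
θ = twist·z/height = 355°·7/16 = 155.3125° = 2.710714 rad
cos θ = -0.908599, sin θ = 0.417669 (intermediates below are computed at full precision and shown rounded to 5 d.p.)
v1: (-5,4.5) → rotate → (2.66349,-6.17704) → ×s → (4.50462,-10.44692) → (4.50,-10.45)
v2: (-3,-0.5) → rotate → (2.93463,-0.79871) → ×s → (4.96320,-1.35081) → (4.96,-1.35)
v3: (0.5,-5) → rotate → (1.63404,4.75183) → ×s → (2.76358,8.03653) → (2.76,8.04)
v4: (5,-1.5) → rotate → (-3.91649,3.45124) → ×s → (-6.62377,5.83692) → (-6.62,5.84)
v5: (4.5,-0.5) → rotate → (-3.87986,2.33381) → ×s → (-6.56182,3.94706) → (-6.56,3.95)
v6: (0,4) → rotate → (-1.67068,-3.63440) → ×s → (-2.82553,-6.14667) → (-2.83,-6.15)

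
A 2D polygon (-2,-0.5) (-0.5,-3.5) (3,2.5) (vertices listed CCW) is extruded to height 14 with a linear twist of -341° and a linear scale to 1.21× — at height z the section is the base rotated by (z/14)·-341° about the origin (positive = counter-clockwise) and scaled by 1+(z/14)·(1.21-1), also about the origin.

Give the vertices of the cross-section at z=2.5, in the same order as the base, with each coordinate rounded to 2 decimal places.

Cross-section at z=2.5: (-1.46,1.56) (-3.43,-1.31) (3.78,-1.46)

t = z/height = 2.5/14 = 0.178571
s = 1 + (scale-1)·z/height = 1 + (1.21-1)·2.5/14 = 1.037500
θ = twist·z/height = -341°·2.5/14 = -60.8929° = -1.062781 rad
cos θ = 0.486444, sin θ = -0.873712 (intermediates below are computed at full precision and shown rounded to 5 d.p.)
v1: (-2,-0.5) → rotate → (-1.40974,1.50420) → ×s → (-1.46261,1.56061) → (-1.46,1.56)
v2: (-0.5,-3.5) → rotate → (-3.30121,-1.26570) → ×s → (-3.42501,-1.31316) → (-3.43,-1.31)
v3: (3,2.5) → rotate → (3.64361,-1.40502) → ×s → (3.78025,-1.45771) → (3.78,-1.46)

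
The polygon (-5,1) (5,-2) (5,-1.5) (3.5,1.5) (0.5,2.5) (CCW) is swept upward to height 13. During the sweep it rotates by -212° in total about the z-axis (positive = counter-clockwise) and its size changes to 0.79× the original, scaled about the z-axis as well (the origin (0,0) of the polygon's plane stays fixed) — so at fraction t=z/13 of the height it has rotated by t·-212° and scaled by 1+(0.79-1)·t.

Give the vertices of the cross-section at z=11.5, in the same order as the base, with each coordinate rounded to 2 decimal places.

t = z/height = 11.5/13 = 0.884615
s = 1 + (scale-1)·z/height = 1 + (0.79-1)·11.5/13 = 0.814231
θ = twist·z/height = -212°·11.5/13 = -187.5385° = -3.273164 rad
cos θ = -0.991357, sin θ = 0.131192 (intermediates below are computed at full precision and shown rounded to 5 d.p.)
v1: (-5,1) → rotate → (4.82559,-1.64732) → ×s → (3.92915,-1.34129) → (3.93,-1.34)
v2: (5,-2) → rotate → (-4.69440,2.63867) → ×s → (-3.82233,2.14849) → (-3.82,2.15)
v3: (5,-1.5) → rotate → (-4.76000,2.14299) → ×s → (-3.87574,1.74489) → (-3.88,1.74)
v4: (3.5,1.5) → rotate → (-3.66654,-1.02786) → ×s → (-2.98541,-0.83692) → (-2.99,-0.84)
v5: (0.5,2.5) → rotate → (-0.82366,-2.41280) → ×s → (-0.67065,-1.96457) → (-0.67,-1.96)

Cross-section at z=11.5: (3.93,-1.34) (-3.82,2.15) (-3.88,1.74) (-2.99,-0.84) (-0.67,-1.96)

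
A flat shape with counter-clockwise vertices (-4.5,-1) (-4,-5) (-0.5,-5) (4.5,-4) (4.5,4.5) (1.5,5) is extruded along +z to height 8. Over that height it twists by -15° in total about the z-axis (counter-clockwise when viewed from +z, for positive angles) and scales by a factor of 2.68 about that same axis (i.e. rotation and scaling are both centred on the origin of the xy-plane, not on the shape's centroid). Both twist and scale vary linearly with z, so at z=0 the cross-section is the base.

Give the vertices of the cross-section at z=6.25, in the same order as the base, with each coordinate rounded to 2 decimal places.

Cross-section at z=6.25: (-10.66,-0.15) (-11.41,-9.44) (-3.48,-11.09) (8.31,-11.17) (12.30,8.08) (5.74,10.62)

t = z/height = 6.25/8 = 0.78125
s = 1 + (scale-1)·z/height = 1 + (2.68-1)·6.25/8 = 2.312500
θ = twist·z/height = -15°·6.25/8 = -11.7188° = -0.204531 rad
cos θ = 0.979156, sin θ = -0.203108 (intermediates below are computed at full precision and shown rounded to 5 d.p.)
v1: (-4.5,-1) → rotate → (-4.60931,-0.06517) → ×s → (-10.65903,-0.15071) → (-10.66,-0.15)
v2: (-4,-5) → rotate → (-4.93216,-4.08335) → ×s → (-11.40563,-9.44275) → (-11.41,-9.44)
v3: (-0.5,-5) → rotate → (-1.50512,-4.79423) → ×s → (-3.48058,-11.08665) → (-3.48,-11.09)
v4: (4.5,-4) → rotate → (3.59377,-4.83061) → ×s → (8.31060,-11.17079) → (8.31,-11.17)
v5: (4.5,4.5) → rotate → (5.32019,3.49222) → ×s → (12.30294,8.07576) → (12.30,8.08)
v6: (1.5,5) → rotate → (2.48427,4.59112) → ×s → (5.74488,10.61697) → (5.74,10.62)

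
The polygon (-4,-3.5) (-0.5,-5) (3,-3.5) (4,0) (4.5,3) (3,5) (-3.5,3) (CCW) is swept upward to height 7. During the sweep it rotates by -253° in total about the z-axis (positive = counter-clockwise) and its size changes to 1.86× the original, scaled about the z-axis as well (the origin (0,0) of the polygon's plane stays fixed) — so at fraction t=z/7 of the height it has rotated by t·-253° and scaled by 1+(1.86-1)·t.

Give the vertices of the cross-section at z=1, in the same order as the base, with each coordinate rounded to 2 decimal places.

Cross-section at z=1: (-5.94,-0.52) (-3.76,-4.20) (0.40,-5.16) (3.63,-2.65) (6.07,-0.26) (6.03,2.55) (-1.19,5.04)

t = z/height = 1/7 = 0.142857
s = 1 + (scale-1)·z/height = 1 + (1.86-1)·1/7 = 1.122857
θ = twist·z/height = -253°·1/7 = -36.1429° = -0.630812 rad
cos θ = 0.807549, sin θ = -0.589801 (intermediates below are computed at full precision and shown rounded to 5 d.p.)
v1: (-4,-3.5) → rotate → (-5.29450,-0.46722) → ×s → (-5.94496,-0.52462) → (-5.94,-0.52)
v2: (-0.5,-5) → rotate → (-3.35278,-3.74284) → ×s → (-3.76469,-4.20268) → (-3.76,-4.20)
v3: (3,-3.5) → rotate → (0.35834,-4.59582) → ×s → (0.40237,-5.16045) → (0.40,-5.16)
v4: (4,0) → rotate → (3.23020,-2.35920) → ×s → (3.62705,-2.64905) → (3.63,-2.65)
v5: (4.5,3) → rotate → (5.40337,-0.23146) → ×s → (6.06721,-0.25989) → (6.07,-0.26)
v6: (3,5) → rotate → (5.37165,2.26834) → ×s → (6.03160,2.54703) → (6.03,2.55)
v7: (-3.5,3) → rotate → (-1.05702,4.48695) → ×s → (-1.18688,5.03820) → (-1.19,5.04)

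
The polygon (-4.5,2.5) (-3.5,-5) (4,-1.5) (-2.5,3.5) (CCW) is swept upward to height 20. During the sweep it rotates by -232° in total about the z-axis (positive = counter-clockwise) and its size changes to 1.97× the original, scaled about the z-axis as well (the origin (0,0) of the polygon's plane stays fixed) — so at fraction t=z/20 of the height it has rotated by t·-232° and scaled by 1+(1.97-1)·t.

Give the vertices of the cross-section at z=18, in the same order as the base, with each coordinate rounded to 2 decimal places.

t = z/height = 18/20 = 0.9
s = 1 + (scale-1)·z/height = 1 + (1.97-1)·18/20 = 1.873000
θ = twist·z/height = -232°·18/20 = -208.8000° = -3.644247 rad
cos θ = -0.876307, sin θ = 0.481754 (intermediates below are computed at full precision and shown rounded to 5 d.p.)
v1: (-4.5,2.5) → rotate → (2.73900,-4.35866) → ×s → (5.13014,-8.16377) → (5.13,-8.16)
v2: (-3.5,-5) → rotate → (5.47584,2.69540) → ×s → (10.25625,5.04848) → (10.26,5.05)
v3: (4,-1.5) → rotate → (-2.78260,3.24147) → ×s → (-5.21180,6.07128) → (-5.21,6.07)
v4: (-2.5,3.5) → rotate → (0.50463,-4.27146) → ×s → (0.94517,-8.00044) → (0.95,-8.00)

Cross-section at z=18: (5.13,-8.16) (10.26,5.05) (-5.21,6.07) (0.95,-8.00)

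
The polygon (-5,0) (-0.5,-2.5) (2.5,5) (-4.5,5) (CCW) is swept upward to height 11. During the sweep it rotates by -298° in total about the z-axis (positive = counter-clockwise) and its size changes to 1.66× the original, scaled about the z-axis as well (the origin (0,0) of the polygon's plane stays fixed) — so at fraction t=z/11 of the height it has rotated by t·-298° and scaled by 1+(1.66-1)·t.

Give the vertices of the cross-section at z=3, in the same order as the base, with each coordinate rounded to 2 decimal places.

Cross-section at z=3: (-0.90,5.83) (-3.01,0.14) (6.28,-2.02) (5.03,6.14)

t = z/height = 3/11 = 0.272727
s = 1 + (scale-1)·z/height = 1 + (1.66-1)·3/11 = 1.180000
θ = twist·z/height = -298°·3/11 = -81.2727° = -1.418477 rad
cos θ = 0.151731, sin θ = -0.988422 (intermediates below are computed at full precision and shown rounded to 5 d.p.)
v1: (-5,0) → rotate → (-0.75866,4.94211) → ×s → (-0.89521,5.83169) → (-0.90,5.83)
v2: (-0.5,-2.5) → rotate → (-2.54692,0.11488) → ×s → (-3.00537,0.13556) → (-3.01,0.14)
v3: (2.5,5) → rotate → (5.32144,-1.71240) → ×s → (6.27930,-2.02063) → (6.28,-2.02)
v4: (-4.5,5) → rotate → (4.25932,5.20655) → ×s → (5.02600,6.14373) → (5.03,6.14)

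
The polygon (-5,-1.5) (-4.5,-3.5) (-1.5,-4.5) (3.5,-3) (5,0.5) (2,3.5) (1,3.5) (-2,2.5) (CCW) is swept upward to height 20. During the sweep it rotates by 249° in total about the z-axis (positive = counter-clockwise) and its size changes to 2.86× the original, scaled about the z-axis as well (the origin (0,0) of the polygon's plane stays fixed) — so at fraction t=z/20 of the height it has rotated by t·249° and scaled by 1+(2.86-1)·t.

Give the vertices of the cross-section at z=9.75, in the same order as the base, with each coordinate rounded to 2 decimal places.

t = z/height = 9.75/20 = 0.4875
s = 1 + (scale-1)·z/height = 1 + (2.86-1)·9.75/20 = 1.906750
θ = twist·z/height = 249°·9.75/20 = 121.3875° = 2.118612 rad
cos θ = -0.520823, sin θ = 0.853664 (intermediates below are computed at full precision and shown rounded to 5 d.p.)
v1: (-5,-1.5) → rotate → (3.88461,-3.48709) → ×s → (7.40699,-6.64900) → (7.41,-6.65)
v2: (-4.5,-3.5) → rotate → (5.33153,-2.01861) → ×s → (10.16590,-3.84898) → (10.17,-3.85)
v3: (-1.5,-4.5) → rotate → (4.62273,1.06321) → ×s → (8.81438,2.02727) → (8.81,2.03)
v4: (3.5,-3) → rotate → (0.73811,4.55030) → ×s → (1.40739,8.67628) → (1.41,8.68)
v5: (5,0.5) → rotate → (-3.03095,4.00791) → ×s → (-5.77926,7.64208) → (-5.78,7.64)
v6: (2,3.5) → rotate → (-4.02947,-0.11555) → ×s → (-7.68320,-0.22033) → (-7.68,-0.22)
v7: (1,3.5) → rotate → (-3.50865,-0.96922) → ×s → (-6.69012,-1.84806) → (-6.69,-1.85)
v8: (-2,2.5) → rotate → (-1.09251,-3.00939) → ×s → (-2.08315,-5.73815) → (-2.08,-5.74)

Cross-section at z=9.75: (7.41,-6.65) (10.17,-3.85) (8.81,2.03) (1.41,8.68) (-5.78,7.64) (-7.68,-0.22) (-6.69,-1.85) (-2.08,-5.74)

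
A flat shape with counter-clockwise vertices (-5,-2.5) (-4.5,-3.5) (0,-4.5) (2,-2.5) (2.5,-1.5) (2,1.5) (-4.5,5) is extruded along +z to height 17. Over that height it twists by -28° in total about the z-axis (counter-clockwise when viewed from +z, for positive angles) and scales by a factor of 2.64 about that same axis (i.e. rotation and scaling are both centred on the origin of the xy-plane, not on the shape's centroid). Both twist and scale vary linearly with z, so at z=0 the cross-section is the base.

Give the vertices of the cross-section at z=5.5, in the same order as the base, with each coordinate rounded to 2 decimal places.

Cross-section at z=5.5: (-8.16,-2.57) (-7.65,-4.21) (-1.08,-6.80) (2.42,-4.26) (3.42,-2.87) (3.38,1.79) (-5.60,8.64)

t = z/height = 5.5/17 = 0.323529
s = 1 + (scale-1)·z/height = 1 + (2.64-1)·5.5/17 = 1.530588
θ = twist·z/height = -28°·5.5/17 = -9.0588° = -0.158106 rad
cos θ = 0.987527, sin θ = -0.157448 (intermediates below are computed at full precision and shown rounded to 5 d.p.)
v1: (-5,-2.5) → rotate → (-5.33126,-1.68158) → ×s → (-8.15996,-2.57380) → (-8.16,-2.57)
v2: (-4.5,-3.5) → rotate → (-4.99494,-2.74783) → ×s → (-7.64520,-4.20579) → (-7.65,-4.21)
v3: (0,-4.5) → rotate → (-0.70852,-4.44387) → ×s → (-1.08445,-6.80174) → (-1.08,-6.80)
v4: (2,-2.5) → rotate → (1.58143,-2.78371) → ×s → (2.42052,-4.26072) → (2.42,-4.26)
v5: (2.5,-1.5) → rotate → (2.23265,-1.87491) → ×s → (3.41726,-2.86972) → (3.42,-2.87)
v6: (2,1.5) → rotate → (2.21123,1.16639) → ×s → (3.38448,1.78527) → (3.38,1.79)
v7: (-4.5,5) → rotate → (-3.65663,5.64615) → ×s → (-5.59680,8.64194) → (-5.60,8.64)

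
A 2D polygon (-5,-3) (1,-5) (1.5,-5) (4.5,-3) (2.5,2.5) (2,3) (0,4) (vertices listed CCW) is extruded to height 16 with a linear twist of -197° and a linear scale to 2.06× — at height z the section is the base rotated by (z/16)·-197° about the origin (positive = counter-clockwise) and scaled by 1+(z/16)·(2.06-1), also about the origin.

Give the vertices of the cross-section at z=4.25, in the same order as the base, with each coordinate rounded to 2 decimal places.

Cross-section at z=4.25: (-6.96,2.72) (-4.29,-4.93) (-3.90,-5.44) (0.48,-6.91) (4.49,-0.58) (4.61,0.32) (4.06,3.13)

t = z/height = 4.25/16 = 0.265625
s = 1 + (scale-1)·z/height = 1 + (2.06-1)·4.25/16 = 1.281563
θ = twist·z/height = -197°·4.25/16 = -52.3281° = -0.913298 rad
cos θ = 0.611139, sin θ = -0.791524 (intermediates below are computed at full precision and shown rounded to 5 d.p.)
v1: (-5,-3) → rotate → (-5.43026,2.12420) → ×s → (-6.95922,2.72230) → (-6.96,2.72)
v2: (1,-5) → rotate → (-3.34648,-3.84722) → ×s → (-4.28872,-4.93045) → (-4.29,-4.93)
v3: (1.5,-5) → rotate → (-3.04091,-4.24298) → ×s → (-3.89712,-5.43764) → (-3.90,-5.44)
v4: (4.5,-3) → rotate → (0.37555,-5.39527) → ×s → (0.48129,-6.91438) → (0.48,-6.91)
v5: (2.5,2.5) → rotate → (3.50666,-0.45096) → ×s → (4.49400,-0.57794) → (4.49,-0.58)
v6: (2,3) → rotate → (3.59685,0.25037) → ×s → (4.60959,0.32086) → (4.61,0.32)
v7: (0,4) → rotate → (3.16609,2.44455) → ×s → (4.05755,3.13285) → (4.06,3.13)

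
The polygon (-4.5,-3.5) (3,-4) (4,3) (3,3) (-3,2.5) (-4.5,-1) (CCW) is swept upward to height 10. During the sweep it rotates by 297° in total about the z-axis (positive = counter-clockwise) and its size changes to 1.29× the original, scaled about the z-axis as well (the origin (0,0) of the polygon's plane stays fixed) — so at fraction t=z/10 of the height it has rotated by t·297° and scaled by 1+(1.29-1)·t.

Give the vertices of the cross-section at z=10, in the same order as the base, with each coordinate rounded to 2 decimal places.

Cross-section at z=10: (-6.66,3.12) (-2.84,-5.79) (5.79,-2.84) (5.21,-1.69) (1.12,4.91) (-3.78,4.59)

t = z/height = 10/10 = 1
s = 1 + (scale-1)·z/height = 1 + (1.29-1)·10/10 = 1.290000
θ = twist·z/height = 297°·10/10 = 297.0000° = 5.183628 rad
cos θ = 0.453990, sin θ = -0.891007 (intermediates below are computed at full precision and shown rounded to 5 d.p.)
v1: (-4.5,-3.5) → rotate → (-5.16148,2.42056) → ×s → (-6.65831,3.12253) → (-6.66,3.12)
v2: (3,-4) → rotate → (-2.20205,-4.48898) → ×s → (-2.84065,-5.79079) → (-2.84,-5.79)
v3: (4,3) → rotate → (4.48898,-2.20205) → ×s → (5.79079,-2.84065) → (5.79,-2.84)
v4: (3,3) → rotate → (4.03499,-1.31105) → ×s → (5.20514,-1.69125) → (5.21,-1.69)
v5: (-3,2.5) → rotate → (0.86554,3.80800) → ×s → (1.11655,4.91231) → (1.12,4.91)
v6: (-4.5,-1) → rotate → (-2.93396,3.55554) → ×s → (-3.78481,4.58665) → (-3.78,4.59)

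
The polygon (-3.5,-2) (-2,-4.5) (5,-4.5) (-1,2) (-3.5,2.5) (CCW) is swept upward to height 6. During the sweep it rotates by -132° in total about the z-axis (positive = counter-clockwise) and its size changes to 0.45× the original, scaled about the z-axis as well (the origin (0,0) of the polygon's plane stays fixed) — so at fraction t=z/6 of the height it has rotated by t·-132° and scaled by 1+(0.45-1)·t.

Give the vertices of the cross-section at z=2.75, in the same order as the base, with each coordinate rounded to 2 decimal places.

t = z/height = 2.75/6 = 0.458333
s = 1 + (scale-1)·z/height = 1 + (0.45-1)·2.75/6 = 0.747917
θ = twist·z/height = -132°·2.75/6 = -60.5000° = -1.055924 rad
cos θ = 0.492424, sin θ = -0.870356 (intermediates below are computed at full precision and shown rounded to 5 d.p.)
v1: (-3.5,-2) → rotate → (-3.46419,2.06140) → ×s → (-2.59093,1.54175) → (-2.59,1.54)
v2: (-2,-4.5) → rotate → (-4.90145,-0.47519) → ×s → (-3.66587,-0.35541) → (-3.67,-0.36)
v3: (5,-4.5) → rotate → (-1.45448,-6.56768) → ×s → (-1.08783,-4.91208) → (-1.09,-4.91)
v4: (-1,2) → rotate → (1.24829,1.85520) → ×s → (0.93362,1.38754) → (0.93,1.39)
v5: (-3.5,2.5) → rotate → (0.45241,4.27730) → ×s → (0.33836,3.19907) → (0.34,3.20)

Cross-section at z=2.75: (-2.59,1.54) (-3.67,-0.36) (-1.09,-4.91) (0.93,1.39) (0.34,3.20)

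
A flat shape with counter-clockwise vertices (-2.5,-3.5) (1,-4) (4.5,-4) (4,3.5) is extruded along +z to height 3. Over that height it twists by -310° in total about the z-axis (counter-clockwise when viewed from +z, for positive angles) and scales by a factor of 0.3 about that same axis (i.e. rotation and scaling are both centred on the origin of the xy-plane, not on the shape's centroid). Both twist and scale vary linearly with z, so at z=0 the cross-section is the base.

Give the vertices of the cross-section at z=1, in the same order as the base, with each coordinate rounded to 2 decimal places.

t = z/height = 1/3 = 0.333333
s = 1 + (scale-1)·z/height = 1 + (0.3-1)·1/3 = 0.766667
θ = twist·z/height = -310°·1/3 = -103.3333° = -1.803507 rad
cos θ = -0.230616, sin θ = -0.973045 (intermediates below are computed at full precision and shown rounded to 5 d.p.)
v1: (-2.5,-3.5) → rotate → (-2.82912,3.23977) → ×s → (-2.16899,2.48382) → (-2.17,2.48)
v2: (1,-4) → rotate → (-4.12280,-0.05058) → ×s → (-3.16081,-0.03878) → (-3.16,-0.04)
v3: (4.5,-4) → rotate → (-4.92995,-3.45624) → ×s → (-3.77963,-2.64978) → (-3.78,-2.65)
v4: (4,3.5) → rotate → (2.48319,-4.69934) → ×s → (1.90378,-3.60282) → (1.90,-3.60)

Cross-section at z=1: (-2.17,2.48) (-3.16,-0.04) (-3.78,-2.65) (1.90,-3.60)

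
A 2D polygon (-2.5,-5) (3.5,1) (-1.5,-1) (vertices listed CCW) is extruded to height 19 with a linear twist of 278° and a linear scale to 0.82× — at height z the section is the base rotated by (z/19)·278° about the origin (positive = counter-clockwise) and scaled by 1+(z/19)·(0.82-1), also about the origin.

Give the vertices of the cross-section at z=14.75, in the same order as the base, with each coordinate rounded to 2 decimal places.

t = z/height = 14.75/19 = 0.776316
s = 1 + (scale-1)·z/height = 1 + (0.82-1)·14.75/19 = 0.860263
θ = twist·z/height = 278°·14.75/19 = 215.8158° = 3.766696 rad
cos θ = -0.810903, sin θ = -0.585181 (intermediates below are computed at full precision and shown rounded to 5 d.p.)
v1: (-2.5,-5) → rotate → (-0.89865,5.51747) → ×s → (-0.77307,4.74647) → (-0.77,4.75)
v2: (3.5,1) → rotate → (-2.25298,-2.85904) → ×s → (-1.93815,-2.45952) → (-1.94,-2.46)
v3: (-1.5,-1) → rotate → (0.63117,1.68867) → ×s → (0.54297,1.45270) → (0.54,1.45)

Cross-section at z=14.75: (-0.77,4.75) (-1.94,-2.46) (0.54,1.45)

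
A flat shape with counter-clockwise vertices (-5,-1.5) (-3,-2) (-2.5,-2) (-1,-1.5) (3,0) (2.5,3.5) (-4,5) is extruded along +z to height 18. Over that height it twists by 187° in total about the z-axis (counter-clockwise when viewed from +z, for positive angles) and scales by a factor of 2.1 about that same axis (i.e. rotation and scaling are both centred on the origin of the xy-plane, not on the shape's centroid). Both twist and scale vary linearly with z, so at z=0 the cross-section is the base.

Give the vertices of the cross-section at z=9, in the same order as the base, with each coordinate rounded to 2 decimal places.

Cross-section at z=9: (2.79,-7.59) (3.38,-4.45) (3.33,-3.68) (2.42,-1.41) (-0.28,4.64) (-5.65,3.54) (-7.36,-6.66)

t = z/height = 9/18 = 0.5
s = 1 + (scale-1)·z/height = 1 + (2.1-1)·9/18 = 1.550000
θ = twist·z/height = 187°·9/18 = 93.5000° = 1.631883 rad
cos θ = -0.061049, sin θ = 0.998135 (intermediates below are computed at full precision and shown rounded to 5 d.p.)
v1: (-5,-1.5) → rotate → (1.80244,-4.89910) → ×s → (2.79379,-7.59361) → (2.79,-7.59)
v2: (-3,-2) → rotate → (2.17942,-2.87231) → ×s → (3.37809,-4.45208) → (3.38,-4.45)
v3: (-2.5,-2) → rotate → (2.14889,-2.37324) → ×s → (3.33078,-3.67852) → (3.33,-3.68)
v4: (-1,-1.5) → rotate → (1.55825,-0.90656) → ×s → (2.41529,-1.40517) → (2.42,-1.41)
v5: (3,0) → rotate → (-0.18315,2.99440) → ×s → (-0.28388,4.64133) → (-0.28,4.64)
v6: (2.5,3.5) → rotate → (-3.64609,2.28167) → ×s → (-5.65144,3.53658) → (-5.65,3.54)
v7: (-4,5) → rotate → (-4.74648,-4.29778) → ×s → (-7.35704,-6.66156) → (-7.36,-6.66)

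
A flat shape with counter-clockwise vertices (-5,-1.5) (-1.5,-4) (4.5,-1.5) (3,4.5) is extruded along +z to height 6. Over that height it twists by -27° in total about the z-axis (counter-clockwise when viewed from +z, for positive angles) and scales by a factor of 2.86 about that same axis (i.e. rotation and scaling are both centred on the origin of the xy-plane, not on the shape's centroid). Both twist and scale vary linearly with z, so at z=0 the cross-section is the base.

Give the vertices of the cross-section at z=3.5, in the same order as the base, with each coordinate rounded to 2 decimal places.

Cross-section at z=3.5: (-10.88,-0.18) (-5.27,-7.18) (8.18,-5.56) (8.57,7.33)

t = z/height = 3.5/6 = 0.583333
s = 1 + (scale-1)·z/height = 1 + (2.86-1)·3.5/6 = 2.085000
θ = twist·z/height = -27°·3.5/6 = -15.7500° = -0.274889 rad
cos θ = 0.962455, sin θ = -0.271440 (intermediates below are computed at full precision and shown rounded to 5 d.p.)
v1: (-5,-1.5) → rotate → (-5.21944,-0.08648) → ×s → (-10.88253,-0.18031) → (-10.88,-0.18)
v2: (-1.5,-4) → rotate → (-2.52944,-3.44266) → ×s → (-5.27389,-7.17795) → (-5.27,-7.18)
v3: (4.5,-1.5) → rotate → (3.92389,-2.66516) → ×s → (8.18131,-5.55687) → (8.18,-5.56)
v4: (3,4.5) → rotate → (4.10885,3.51673) → ×s → (8.56695,7.33238) → (8.57,7.33)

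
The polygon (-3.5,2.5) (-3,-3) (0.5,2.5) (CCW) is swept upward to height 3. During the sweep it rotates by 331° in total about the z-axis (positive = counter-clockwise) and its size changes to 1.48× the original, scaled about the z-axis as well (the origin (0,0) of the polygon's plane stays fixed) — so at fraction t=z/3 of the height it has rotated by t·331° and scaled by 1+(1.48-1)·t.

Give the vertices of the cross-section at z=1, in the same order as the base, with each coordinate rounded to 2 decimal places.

t = z/height = 1/3 = 0.333333
s = 1 + (scale-1)·z/height = 1 + (1.48-1)·1/3 = 1.160000
θ = twist·z/height = 331°·1/3 = 110.3333° = 1.925680 rad
cos θ = -0.347481, sin θ = 0.937687 (intermediates below are computed at full precision and shown rounded to 5 d.p.)
v1: (-3.5,2.5) → rotate → (-1.12803,-4.15061) → ×s → (-1.30852,-4.81470) → (-1.31,-4.81)
v2: (-3,-3) → rotate → (3.85550,-1.77062) → ×s → (4.47239,-2.05392) → (4.47,-2.05)
v3: (0.5,2.5) → rotate → (-2.51796,-0.39986) → ×s → (-2.92083,-0.46384) → (-2.92,-0.46)

Cross-section at z=1: (-1.31,-4.81) (4.47,-2.05) (-2.92,-0.46)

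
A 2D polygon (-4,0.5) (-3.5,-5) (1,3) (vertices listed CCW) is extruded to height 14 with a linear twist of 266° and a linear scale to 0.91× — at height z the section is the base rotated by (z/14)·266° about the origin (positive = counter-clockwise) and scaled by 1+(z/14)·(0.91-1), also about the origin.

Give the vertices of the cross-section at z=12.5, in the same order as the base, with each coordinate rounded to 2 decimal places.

Cross-section at z=12.5: (2.36,2.86) (-2.15,5.19) (1.83,-2.26)

t = z/height = 12.5/14 = 0.892857
s = 1 + (scale-1)·z/height = 1 + (0.91-1)·12.5/14 = 0.919643
θ = twist·z/height = 266°·12.5/14 = 237.5000° = 4.145157 rad
cos θ = -0.537300, sin θ = -0.843391 (intermediates below are computed at full precision and shown rounded to 5 d.p.)
v1: (-4,0.5) → rotate → (2.57089,3.10492) → ×s → (2.36430,2.85541) → (2.36,2.86)
v2: (-3.5,-5) → rotate → (-2.33641,5.63837) → ×s → (-2.14866,5.18528) → (-2.15,5.19)
v3: (1,3) → rotate → (1.99287,-2.45529) → ×s → (1.83273,-2.25799) → (1.83,-2.26)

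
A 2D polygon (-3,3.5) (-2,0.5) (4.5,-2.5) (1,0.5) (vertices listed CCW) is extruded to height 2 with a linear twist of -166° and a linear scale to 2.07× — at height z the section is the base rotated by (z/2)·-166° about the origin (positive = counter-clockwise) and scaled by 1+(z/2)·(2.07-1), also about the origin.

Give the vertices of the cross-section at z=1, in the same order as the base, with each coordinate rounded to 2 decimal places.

Cross-section at z=1: (4.77,5.23) (0.39,3.14) (-2.97,-7.32) (0.95,-1.43)

t = z/height = 1/2 = 0.5
s = 1 + (scale-1)·z/height = 1 + (2.07-1)·1/2 = 1.535000
θ = twist·z/height = -166°·1/2 = -83.0000° = -1.448623 rad
cos θ = 0.121869, sin θ = -0.992546 (intermediates below are computed at full precision and shown rounded to 5 d.p.)
v1: (-3,3.5) → rotate → (3.10830,3.40418) → ×s → (4.77125,5.22542) → (4.77,5.23)
v2: (-2,0.5) → rotate → (0.25253,2.04603) → ×s → (0.38764,3.14065) → (0.39,3.14)
v3: (4.5,-2.5) → rotate → (-1.93295,-4.77113) → ×s → (-2.96708,-7.32369) → (-2.97,-7.32)
v4: (1,0.5) → rotate → (0.61814,-0.93161) → ×s → (0.94885,-1.43002) → (0.95,-1.43)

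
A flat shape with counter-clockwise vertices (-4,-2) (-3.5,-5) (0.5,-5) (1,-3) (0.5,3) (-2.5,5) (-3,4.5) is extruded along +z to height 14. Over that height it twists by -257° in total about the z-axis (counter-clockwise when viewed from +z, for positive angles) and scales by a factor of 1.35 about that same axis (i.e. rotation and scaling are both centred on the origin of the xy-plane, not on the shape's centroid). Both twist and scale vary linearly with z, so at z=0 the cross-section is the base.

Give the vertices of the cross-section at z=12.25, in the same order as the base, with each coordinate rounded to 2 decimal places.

Cross-section at z=12.25: (5.55,-1.84) (7.85,1.40) (4.15,5.09) (1.84,3.70) (-3.23,-2.32) (-2.29,-6.93) (-1.37,-6.93)

t = z/height = 12.25/14 = 0.875
s = 1 + (scale-1)·z/height = 1 + (1.35-1)·12.25/14 = 1.306250
θ = twist·z/height = -257°·12.25/14 = -224.8750° = -3.924809 rad
cos θ = -0.708648, sin θ = 0.705562 (intermediates below are computed at full precision and shown rounded to 5 d.p.)
v1: (-4,-2) → rotate → (4.24572,-1.40495) → ×s → (5.54597,-1.83522) → (5.55,-1.84)
v2: (-3.5,-5) → rotate → (6.00808,1.07377) → ×s → (7.84805,1.40261) → (7.85,1.40)
v3: (0.5,-5) → rotate → (3.17349,3.89602) → ×s → (4.14537,5.08918) → (4.15,5.09)
v4: (1,-3) → rotate → (1.40804,2.83151) → ×s → (1.83925,3.69865) → (1.84,3.70)
v5: (0.5,3) → rotate → (-2.47101,-1.77316) → ×s → (-3.22776,-2.31619) → (-3.23,-2.32)
v6: (-2.5,5) → rotate → (-1.75619,-5.30714) → ×s → (-2.29403,-6.93246) → (-2.29,-6.93)
v7: (-3,4.5) → rotate → (-1.04909,-5.30560) → ×s → (-1.37037,-6.93044) → (-1.37,-6.93)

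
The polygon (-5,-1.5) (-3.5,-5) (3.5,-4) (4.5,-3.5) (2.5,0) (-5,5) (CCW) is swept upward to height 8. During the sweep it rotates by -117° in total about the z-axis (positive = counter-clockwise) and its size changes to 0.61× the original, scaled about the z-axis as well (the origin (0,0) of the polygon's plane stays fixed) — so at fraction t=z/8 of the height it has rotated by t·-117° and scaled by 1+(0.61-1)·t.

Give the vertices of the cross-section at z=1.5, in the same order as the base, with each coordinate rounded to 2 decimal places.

t = z/height = 1.5/8 = 0.1875
s = 1 + (scale-1)·z/height = 1 + (0.61-1)·1.5/8 = 0.926875
θ = twist·z/height = -117°·1.5/8 = -21.9375° = -0.382882 rad
cos θ = 0.927592, sin θ = -0.373595 (intermediates below are computed at full precision and shown rounded to 5 d.p.)
v1: (-5,-1.5) → rotate → (-5.19835,0.47659) → ×s → (-4.81822,0.44174) → (-4.82,0.44)
v2: (-3.5,-5) → rotate → (-5.11455,-3.33038) → ×s → (-4.74055,-3.08684) → (-4.74,-3.09)
v3: (3.5,-4) → rotate → (1.75219,-5.01795) → ×s → (1.62406,-4.65101) → (1.62,-4.65)
v4: (4.5,-3.5) → rotate → (2.86658,-4.92775) → ×s → (2.65696,-4.56741) → (2.66,-4.57)
v5: (2.5,0) → rotate → (2.31898,-0.93399) → ×s → (2.14940,-0.86569) → (2.15,-0.87)
v6: (-5,5) → rotate → (-2.76998,6.50593) → ×s → (-2.56743,6.03019) → (-2.57,6.03)

Cross-section at z=1.5: (-4.82,0.44) (-4.74,-3.09) (1.62,-4.65) (2.66,-4.57) (2.15,-0.87) (-2.57,6.03)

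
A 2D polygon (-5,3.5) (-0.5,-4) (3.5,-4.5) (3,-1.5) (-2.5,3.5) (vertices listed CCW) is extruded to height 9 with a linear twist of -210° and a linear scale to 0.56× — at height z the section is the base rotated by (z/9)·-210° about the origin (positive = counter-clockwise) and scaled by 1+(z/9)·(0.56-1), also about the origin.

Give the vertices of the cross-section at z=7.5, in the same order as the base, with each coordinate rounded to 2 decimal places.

t = z/height = 7.5/9 = 0.833333
s = 1 + (scale-1)·z/height = 1 + (0.56-1)·7.5/9 = 0.633333
θ = twist·z/height = -210°·7.5/9 = -175.0000° = -3.054326 rad
cos θ = -0.996195, sin θ = -0.087156 (intermediates below are computed at full precision and shown rounded to 5 d.p.)
v1: (-5,3.5) → rotate → (5.28602,-3.05090) → ×s → (3.34781,-1.93224) → (3.35,-1.93)
v2: (-0.5,-4) → rotate → (0.14947,4.02836) → ×s → (0.09467,2.55129) → (0.09,2.55)
v3: (3.5,-4.5) → rotate → (-3.87888,4.17783) → ×s → (-2.45663,2.64596) → (-2.46,2.65)
v4: (3,-1.5) → rotate → (-3.11932,1.23282) → ×s → (-1.97557,0.78079) → (-1.98,0.78)
v5: (-2.5,3.5) → rotate → (2.79553,-3.26879) → ×s → (1.77050,-2.07023) → (1.77,-2.07)

Cross-section at z=7.5: (3.35,-1.93) (0.09,2.55) (-2.46,2.65) (-1.98,0.78) (1.77,-2.07)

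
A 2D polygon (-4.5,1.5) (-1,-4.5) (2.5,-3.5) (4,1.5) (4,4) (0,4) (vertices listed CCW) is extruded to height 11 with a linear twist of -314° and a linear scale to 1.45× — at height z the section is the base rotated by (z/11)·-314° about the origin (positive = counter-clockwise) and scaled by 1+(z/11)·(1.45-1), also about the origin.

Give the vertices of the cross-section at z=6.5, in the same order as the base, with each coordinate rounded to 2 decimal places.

Cross-section at z=6.5: (5.49,-2.44) (1.81,5.55) (-2.72,4.72) (-5.22,-1.40) (-5.53,-4.55) (-0.49,-5.04)

t = z/height = 6.5/11 = 0.590909
s = 1 + (scale-1)·z/height = 1 + (1.45-1)·6.5/11 = 1.265909
θ = twist·z/height = -314°·6.5/11 = -185.5455° = -3.238379 rad
cos θ = -0.995320, sin θ = 0.096635 (intermediates below are computed at full precision and shown rounded to 5 d.p.)
v1: (-4.5,1.5) → rotate → (4.33399,-1.92784) → ×s → (5.48643,-2.44047) → (5.49,-2.44)
v2: (-1,-4.5) → rotate → (1.43018,4.38230) → ×s → (1.81048,5.54760) → (1.81,5.55)
v3: (2.5,-3.5) → rotate → (-2.15008,3.72521) → ×s → (-2.72180,4.71577) → (-2.72,4.72)
v4: (4,1.5) → rotate → (-4.12623,-1.10644) → ×s → (-5.22344,-1.40065) → (-5.22,-1.40)
v5: (4,4) → rotate → (-4.36782,-3.59474) → ×s → (-5.52926,-4.55061) → (-5.53,-4.55)
v6: (0,4) → rotate → (-0.38654,-3.98128) → ×s → (-0.48933,-5.03994) → (-0.49,-5.04)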